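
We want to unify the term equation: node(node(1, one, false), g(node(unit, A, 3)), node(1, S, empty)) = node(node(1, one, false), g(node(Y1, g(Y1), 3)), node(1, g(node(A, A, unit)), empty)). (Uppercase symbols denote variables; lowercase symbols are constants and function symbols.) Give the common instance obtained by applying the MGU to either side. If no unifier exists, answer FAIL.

Decompose node/3: node(1, one, false) = node(1, one, false),  g(node(unit, A, 3)) = g(node(Y1, g(Y1), 3)),  node(1, S, empty) = node(1, g(node(A, A, unit)), empty).
Delete trivial equation node(1, one, false) = node(1, one, false).
Decompose g/1: node(unit, A, 3) = node(Y1, g(Y1), 3).
Decompose node/3: unit = Y1,  A = g(Y1),  3 = 3.
Bind Y1 := unit; substituting into the one remaining equation that mentions Y1 gives: A = g(unit).
Bind A := g(unit); substituting into the one remaining equation that mentions A gives: node(1, S, empty) = node(1, g(node(g(unit), g(unit), unit)), empty).
Delete trivial equation 3 = 3.
Decompose node/3: 1 = 1,  S = g(node(g(unit), g(unit), unit)),  empty = empty.
Delete trivial equation 1 = 1.
Bind S := g(node(g(unit), g(unit), unit)); no other remaining equation mentions S.
Delete trivial equation empty = empty.
Applying the MGU to either side gives node(node(1, one, false), g(node(unit, g(unit), 3)), node(1, g(node(g(unit), g(unit), unit)), empty)).

node(node(1, one, false), g(node(unit, g(unit), 3)), node(1, g(node(g(unit), g(unit), unit)), empty))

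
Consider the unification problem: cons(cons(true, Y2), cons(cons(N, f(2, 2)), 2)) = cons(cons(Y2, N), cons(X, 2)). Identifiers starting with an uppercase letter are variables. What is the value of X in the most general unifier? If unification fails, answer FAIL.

Decompose cons/2: cons(true, Y2) = cons(Y2, N),  cons(cons(N, f(2, 2)), 2) = cons(X, 2).
Decompose cons/2: true = Y2,  Y2 = N.
Bind Y2 := true; substituting into the one remaining equation that mentions Y2 gives: true = N.
Bind N := true; substituting into the remaining equation gives: cons(cons(true, f(2, 2)), 2) = cons(X, 2).
Decompose cons/2: cons(true, f(2, 2)) = X,  2 = 2.
Bind X := cons(true, f(2, 2)); no other remaining equation mentions X.
Delete trivial equation 2 = 2.
MGU = { Y2 := true, N := true, X := cons(true, f(2, 2)) }, so X := cons(true, f(2, 2)).

cons(true, f(2, 2))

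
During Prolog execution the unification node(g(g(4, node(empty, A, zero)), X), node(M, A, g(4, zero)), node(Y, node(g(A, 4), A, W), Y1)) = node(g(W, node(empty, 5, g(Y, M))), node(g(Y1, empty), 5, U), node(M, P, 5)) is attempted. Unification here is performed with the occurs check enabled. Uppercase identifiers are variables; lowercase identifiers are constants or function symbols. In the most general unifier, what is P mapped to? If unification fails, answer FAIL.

Decompose node/3: g(g(4, node(empty, A, zero)), X) = g(W, node(empty, 5, g(Y, M))),  node(M, A, g(4, zero)) = node(g(Y1, empty), 5, U),  node(Y, node(g(A, 4), A, W), Y1) = node(M, P, 5).
Decompose g/2: g(4, node(empty, A, zero)) = W,  X = node(empty, 5, g(Y, M)).
Bind W := g(4, node(empty, A, zero)); substituting into the one remaining equation that mentions W gives: node(Y, node(g(A, 4), A, g(4, node(empty, A, zero))), Y1) = node(M, P, 5).
Bind X := node(empty, 5, g(Y, M)); no other remaining equation mentions X.
Decompose node/3: M = g(Y1, empty),  A = 5,  g(4, zero) = U.
Bind M := g(Y1, empty); substituting into the one remaining equation that mentions M gives: node(Y, node(g(A, 4), A, g(4, node(empty, A, zero))), Y1) = node(g(Y1, empty), P, 5). Substituting into the earlier binding gives X := node(empty, 5, g(Y, g(Y1, empty))).
Bind A := 5; substituting into the one remaining equation that mentions A gives: node(Y, node(g(5, 4), 5, g(4, node(empty, 5, zero))), Y1) = node(g(Y1, empty), P, 5). Substituting into the earlier binding gives W := g(4, node(empty, 5, zero)).
Bind U := g(4, zero); no other remaining equation mentions U.
Decompose node/3: Y = g(Y1, empty),  node(g(5, 4), 5, g(4, node(empty, 5, zero))) = P,  Y1 = 5.
Bind Y := g(Y1, empty); no other remaining equation mentions Y. Substituting into the earlier binding gives X := node(empty, 5, g(g(Y1, empty), g(Y1, empty))).
Bind P := node(g(5, 4), 5, g(4, node(empty, 5, zero))); no other remaining equation mentions P.
Bind Y1 := 5. Substituting into the earlier bindings gives X := node(empty, 5, g(g(5, empty), g(5, empty))), M := g(5, empty), Y := g(5, empty).
MGU = { W = g(4, node(empty, 5, zero)), X = node(empty, 5, g(g(5, empty), g(5, empty))), M = g(5, empty), A = 5, U = g(4, zero), Y = g(5, empty), P = node(g(5, 4), 5, g(4, node(empty, 5, zero))), Y1 = 5 }, so P = node(g(5, 4), 5, g(4, node(empty, 5, zero))).

node(g(5, 4), 5, g(4, node(empty, 5, zero)))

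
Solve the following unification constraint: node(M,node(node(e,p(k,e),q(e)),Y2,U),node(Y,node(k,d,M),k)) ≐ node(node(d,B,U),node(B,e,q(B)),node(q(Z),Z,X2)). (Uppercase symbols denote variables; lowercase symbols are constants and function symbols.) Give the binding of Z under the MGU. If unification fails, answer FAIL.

Decompose node/3: M ≐ node(d,B,U),  node(node(e,p(k,e),q(e)),Y2,U) ≐ node(B,e,q(B)),  node(Y,node(k,d,M),k) ≐ node(q(Z),Z,X2).
Bind M := node(d,B,U); substituting into the one remaining equation that mentions M gives: node(Y,node(k,d,node(d,B,U)),k) ≐ node(q(Z),Z,X2).
Decompose node/3: node(e,p(k,e),q(e)) ≐ B,  Y2 ≐ e,  U ≐ q(B).
Bind B := node(e,p(k,e),q(e)); substituting into the 2 remaining equations that mention B gives: U ≐ q(node(e,p(k,e),q(e))),  node(Y,node(k,d,node(d,node(e,p(k,e),q(e)),U)),k) ≐ node(q(Z),Z,X2). Substituting into the earlier binding gives M := node(d,node(e,p(k,e),q(e)),U).
Bind Y2 := e; no other remaining equation mentions Y2.
Bind U := q(node(e,p(k,e),q(e))); substituting into the remaining equation gives: node(Y,node(k,d,node(d,node(e,p(k,e),q(e)),q(node(e,p(k,e),q(e))))),k) ≐ node(q(Z),Z,X2). Substituting into the earlier binding gives M := node(d,node(e,p(k,e),q(e)),q(node(e,p(k,e),q(e)))).
Decompose node/3: Y ≐ q(Z),  node(k,d,node(d,node(e,p(k,e),q(e)),q(node(e,p(k,e),q(e))))) ≐ Z,  k ≐ X2.
Bind Y := q(Z); no other remaining equation mentions Y.
Bind Z := node(k,d,node(d,node(e,p(k,e),q(e)),q(node(e,p(k,e),q(e))))); no other remaining equation mentions Z. Substituting into the earlier binding gives Y := q(node(k,d,node(d,node(e,p(k,e),q(e)),q(node(e,p(k,e),q(e)))))).
Bind X2 := k.
MGU = { M -> node(d,node(e,p(k,e),q(e)),q(node(e,p(k,e),q(e)))), B -> node(e,p(k,e),q(e)), Y2 -> e, U -> q(node(e,p(k,e),q(e))), Y -> q(node(k,d,node(d,node(e,p(k,e),q(e)),q(node(e,p(k,e),q(e)))))), Z -> node(k,d,node(d,node(e,p(k,e),q(e)),q(node(e,p(k,e),q(e))))), X2 -> k }, so Z -> node(k,d,node(d,node(e,p(k,e),q(e)),q(node(e,p(k,e),q(e))))).

node(k,d,node(d,node(e,p(k,e),q(e)),q(node(e,p(k,e),q(e)))))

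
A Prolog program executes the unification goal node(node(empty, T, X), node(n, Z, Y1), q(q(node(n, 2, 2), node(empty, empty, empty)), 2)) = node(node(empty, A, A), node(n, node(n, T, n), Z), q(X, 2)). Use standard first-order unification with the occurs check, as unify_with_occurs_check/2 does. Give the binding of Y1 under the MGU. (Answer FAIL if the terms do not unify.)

node(n, q(node(n, 2, 2), node(empty, empty, empty)), n)

Decompose node/3: node(empty, T, X) = node(empty, A, A),  node(n, Z, Y1) = node(n, node(n, T, n), Z),  q(q(node(n, 2, 2), node(empty, empty, empty)), 2) = q(X, 2).
Decompose node/3: empty = empty,  T = A,  X = A.
Delete trivial equation empty = empty.
Bind T := A; substituting into the one remaining equation that mentions T gives: node(n, Z, Y1) = node(n, node(n, A, n), Z).
Bind X := A; substituting into the one remaining equation that mentions X gives: q(q(node(n, 2, 2), node(empty, empty, empty)), 2) = q(A, 2).
Decompose node/3: n = n,  Z = node(n, A, n),  Y1 = Z.
Delete trivial equation n = n.
Bind Z := node(n, A, n); substituting into the one remaining equation that mentions Z gives: Y1 = node(n, A, n).
Bind Y1 := node(n, A, n); no other remaining equation mentions Y1.
Decompose q/2: q(node(n, 2, 2), node(empty, empty, empty)) = A,  2 = 2.
Bind A := q(node(n, 2, 2), node(empty, empty, empty)); no other remaining equation mentions A. Substituting into the earlier bindings gives T := q(node(n, 2, 2), node(empty, empty, empty)), X := q(node(n, 2, 2), node(empty, empty, empty)), Z := node(n, q(node(n, 2, 2), node(empty, empty, empty)), n), Y1 := node(n, q(node(n, 2, 2), node(empty, empty, empty)), n).
Delete trivial equation 2 = 2.
MGU = { T -> q(node(n, 2, 2), node(empty, empty, empty)), X -> q(node(n, 2, 2), node(empty, empty, empty)), Z -> node(n, q(node(n, 2, 2), node(empty, empty, empty)), n), Y1 -> node(n, q(node(n, 2, 2), node(empty, empty, empty)), n), A -> q(node(n, 2, 2), node(empty, empty, empty)) }, so Y1 -> node(n, q(node(n, 2, 2), node(empty, empty, empty)), n).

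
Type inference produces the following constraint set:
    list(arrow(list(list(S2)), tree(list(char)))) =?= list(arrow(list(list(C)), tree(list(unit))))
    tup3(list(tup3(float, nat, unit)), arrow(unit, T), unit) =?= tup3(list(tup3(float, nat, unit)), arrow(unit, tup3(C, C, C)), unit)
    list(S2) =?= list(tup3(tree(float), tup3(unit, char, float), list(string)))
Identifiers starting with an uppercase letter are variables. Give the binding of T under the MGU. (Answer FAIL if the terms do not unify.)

FAIL

Decompose list/1: arrow(list(list(S2)), tree(list(char))) =?= arrow(list(list(C)), tree(list(unit))).
Decompose arrow/2: list(list(S2)) =?= list(list(C)),  tree(list(char)) =?= tree(list(unit)).
Decompose list/1: list(S2) =?= list(C).
Decompose list/1: S2 =?= C.
Bind S2 := C; substituting into the one remaining equation that mentions S2 gives: list(C) =?= list(tup3(tree(float), tup3(unit, char, float), list(string))).
Decompose tree/1: list(char) =?= list(unit).
Decompose list/1: char =?= unit.
Clash: constants char and unit differ; no unifier exists.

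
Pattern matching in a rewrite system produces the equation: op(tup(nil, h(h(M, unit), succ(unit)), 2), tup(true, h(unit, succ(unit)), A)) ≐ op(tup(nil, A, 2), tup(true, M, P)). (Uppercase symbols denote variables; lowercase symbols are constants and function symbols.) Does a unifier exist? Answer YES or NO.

Decompose op/2: tup(nil, h(h(M, unit), succ(unit)), 2) ≐ tup(nil, A, 2),  tup(true, h(unit, succ(unit)), A) ≐ tup(true, M, P).
Decompose tup/3: nil ≐ nil,  h(h(M, unit), succ(unit)) ≐ A,  2 ≐ 2.
Delete trivial equation nil ≐ nil.
Bind A := h(h(M, unit), succ(unit)); substituting into the one remaining equation that mentions A gives: tup(true, h(unit, succ(unit)), h(h(M, unit), succ(unit))) ≐ tup(true, M, P).
Delete trivial equation 2 ≐ 2.
Decompose tup/3: true ≐ true,  h(unit, succ(unit)) ≐ M,  h(h(M, unit), succ(unit)) ≐ P.
Delete trivial equation true ≐ true.
Bind M := h(unit, succ(unit)); substituting into the remaining equation gives: h(h(h(unit, succ(unit)), unit), succ(unit)) ≐ P. Substituting into the earlier binding gives A := h(h(h(unit, succ(unit)), unit), succ(unit)).
Bind P := h(h(h(unit, succ(unit)), unit), succ(unit)).
No equations remain and no clash or occurs-check failure arose, so a unifier exists.

YES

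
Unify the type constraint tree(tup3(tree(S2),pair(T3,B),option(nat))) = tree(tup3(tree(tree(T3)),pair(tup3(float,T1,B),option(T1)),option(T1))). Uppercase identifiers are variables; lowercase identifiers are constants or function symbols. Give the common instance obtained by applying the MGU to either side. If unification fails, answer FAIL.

tree(tup3(tree(tree(tup3(float,nat,option(nat)))),pair(tup3(float,nat,option(nat)),option(nat)),option(nat)))

Decompose tree/1: tup3(tree(S2),pair(T3,B),option(nat)) = tup3(tree(tree(T3)),pair(tup3(float,T1,B),option(T1)),option(T1)).
Decompose tup3/3: tree(S2) = tree(tree(T3)),  pair(T3,B) = pair(tup3(float,T1,B),option(T1)),  option(nat) = option(T1).
Decompose tree/1: S2 = tree(T3).
Bind S2 := tree(T3); no other remaining equation mentions S2.
Decompose pair/2: T3 = tup3(float,T1,B),  B = option(T1).
Bind T3 := tup3(float,T1,B); no other remaining equation mentions T3. Substituting into the earlier binding gives S2 := tree(tup3(float,T1,B)).
Bind B := option(T1); no other remaining equation mentions B. Substituting into the earlier bindings gives S2 := tree(tup3(float,T1,option(T1))), T3 := tup3(float,T1,option(T1)).
Decompose option/1: nat = T1.
Bind T1 := nat. Substituting into the earlier bindings gives S2 := tree(tup3(float,nat,option(nat))), T3 := tup3(float,nat,option(nat)), B := option(nat).
Applying the MGU to either side gives tree(tup3(tree(tree(tup3(float,nat,option(nat)))),pair(tup3(float,nat,option(nat)),option(nat)),option(nat))).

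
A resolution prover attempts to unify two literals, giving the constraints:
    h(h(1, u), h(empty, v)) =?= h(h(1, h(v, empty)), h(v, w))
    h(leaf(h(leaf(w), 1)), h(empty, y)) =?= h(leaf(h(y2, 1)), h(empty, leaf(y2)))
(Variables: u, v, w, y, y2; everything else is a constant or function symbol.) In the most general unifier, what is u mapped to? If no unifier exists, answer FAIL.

Decompose h/2: h(1, u) =?= h(1, h(v, empty)),  h(empty, v) =?= h(v, w).
Decompose h/2: 1 =?= 1,  u =?= h(v, empty).
Delete trivial equation 1 =?= 1.
Bind u := h(v, empty); no other remaining equation mentions u.
Decompose h/2: empty =?= v,  v =?= w.
Bind v := empty; substituting into the one remaining equation that mentions v gives: empty =?= w. Substituting into the earlier binding gives u := h(empty, empty).
Bind w := empty; substituting into the remaining equation gives: h(leaf(h(leaf(empty), 1)), h(empty, y)) =?= h(leaf(h(y2, 1)), h(empty, leaf(y2))).
Decompose h/2: leaf(h(leaf(empty), 1)) =?= leaf(h(y2, 1)),  h(empty, y) =?= h(empty, leaf(y2)).
Decompose leaf/1: h(leaf(empty), 1) =?= h(y2, 1).
Decompose h/2: leaf(empty) =?= y2,  1 =?= 1.
Bind y2 := leaf(empty); substituting into the one remaining equation that mentions y2 gives: h(empty, y) =?= h(empty, leaf(leaf(empty))).
Delete trivial equation 1 =?= 1.
Decompose h/2: empty =?= empty,  y =?= leaf(leaf(empty)).
Delete trivial equation empty =?= empty.
Bind y := leaf(leaf(empty)).
MGU = { u ↦ h(empty, empty), v ↦ empty, w ↦ empty, y2 ↦ leaf(empty), y ↦ leaf(leaf(empty)) }, so u ↦ h(empty, empty).

h(empty, empty)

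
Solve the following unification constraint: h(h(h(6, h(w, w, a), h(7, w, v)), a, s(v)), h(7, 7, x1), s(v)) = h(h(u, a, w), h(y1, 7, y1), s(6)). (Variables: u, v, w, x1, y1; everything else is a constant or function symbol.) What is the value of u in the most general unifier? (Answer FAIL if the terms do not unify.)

h(6, h(s(6), s(6), a), h(7, s(6), 6))

Decompose h/3: h(h(6, h(w, w, a), h(7, w, v)), a, s(v)) = h(u, a, w),  h(7, 7, x1) = h(y1, 7, y1),  s(v) = s(6).
Decompose h/3: h(6, h(w, w, a), h(7, w, v)) = u,  a = a,  s(v) = w.
Bind u := h(6, h(w, w, a), h(7, w, v)); no other remaining equation mentions u.
Delete trivial equation a = a.
Bind w := s(v); no other remaining equation mentions w. Substituting into the earlier binding gives u := h(6, h(s(v), s(v), a), h(7, s(v), v)).
Decompose h/3: 7 = y1,  7 = 7,  x1 = y1.
Bind y1 := 7; substituting into the one remaining equation that mentions y1 gives: x1 = 7.
Delete trivial equation 7 = 7.
Bind x1 := 7; no other remaining equation mentions x1.
Decompose s/1: v = 6.
Bind v := 6. Substituting into the earlier bindings gives u := h(6, h(s(6), s(6), a), h(7, s(6), 6)), w := s(6).
MGU = { u ↦ h(6, h(s(6), s(6), a), h(7, s(6), 6)), w ↦ s(6), y1 ↦ 7, x1 ↦ 7, v ↦ 6 }, so u ↦ h(6, h(s(6), s(6), a), h(7, s(6), 6)).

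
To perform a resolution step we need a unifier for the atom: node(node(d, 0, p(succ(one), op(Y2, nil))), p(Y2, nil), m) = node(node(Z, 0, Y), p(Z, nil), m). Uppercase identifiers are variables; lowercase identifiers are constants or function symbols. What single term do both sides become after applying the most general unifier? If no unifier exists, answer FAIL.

Decompose node/3: node(d, 0, p(succ(one), op(Y2, nil))) = node(Z, 0, Y),  p(Y2, nil) = p(Z, nil),  m = m.
Decompose node/3: d = Z,  0 = 0,  p(succ(one), op(Y2, nil)) = Y.
Bind Z := d; substituting into the one remaining equation that mentions Z gives: p(Y2, nil) = p(d, nil).
Delete trivial equation 0 = 0.
Bind Y := p(succ(one), op(Y2, nil)); no other remaining equation mentions Y.
Decompose p/2: Y2 = d,  nil = nil.
Bind Y2 := d; no other remaining equation mentions Y2. Substituting into the earlier binding gives Y := p(succ(one), op(d, nil)).
Delete trivial equation nil = nil.
Delete trivial equation m = m.
Applying the MGU to either side gives node(node(d, 0, p(succ(one), op(d, nil))), p(d, nil), m).

node(node(d, 0, p(succ(one), op(d, nil))), p(d, nil), m)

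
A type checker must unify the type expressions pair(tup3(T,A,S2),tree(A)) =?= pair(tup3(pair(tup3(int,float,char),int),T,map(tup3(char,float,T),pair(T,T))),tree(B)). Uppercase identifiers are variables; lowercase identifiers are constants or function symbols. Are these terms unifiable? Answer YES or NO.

Decompose pair/2: tup3(T,A,S2) =?= tup3(pair(tup3(int,float,char),int),T,map(tup3(char,float,T),pair(T,T))),  tree(A) =?= tree(B).
Decompose tup3/3: T =?= pair(tup3(int,float,char),int),  A =?= T,  S2 =?= map(tup3(char,float,T),pair(T,T)).
Bind T := pair(tup3(int,float,char),int); substituting into the 2 remaining equations that mention T gives: A =?= pair(tup3(int,float,char),int),  S2 =?= map(tup3(char,float,pair(tup3(int,float,char),int)),pair(pair(tup3(int,float,char),int),pair(tup3(int,float,char),int))).
Bind A := pair(tup3(int,float,char),int); substituting into the one remaining equation that mentions A gives: tree(pair(tup3(int,float,char),int)) =?= tree(B).
Bind S2 := map(tup3(char,float,pair(tup3(int,float,char),int)),pair(pair(tup3(int,float,char),int),pair(tup3(int,float,char),int))); no other remaining equation mentions S2.
Decompose tree/1: pair(tup3(int,float,char),int) =?= B.
Bind B := pair(tup3(int,float,char),int).
No equations remain and no clash or occurs-check failure arose, so a unifier exists.

YES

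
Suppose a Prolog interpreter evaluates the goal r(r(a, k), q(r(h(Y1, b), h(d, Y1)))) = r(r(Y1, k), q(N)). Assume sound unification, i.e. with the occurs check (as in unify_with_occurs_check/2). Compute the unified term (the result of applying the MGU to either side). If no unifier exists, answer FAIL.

r(r(a, k), q(r(h(a, b), h(d, a))))

Decompose r/2: r(a, k) = r(Y1, k),  q(r(h(Y1, b), h(d, Y1))) = q(N).
Decompose r/2: a = Y1,  k = k.
Bind Y1 := a; substituting into the one remaining equation that mentions Y1 gives: q(r(h(a, b), h(d, a))) = q(N).
Delete trivial equation k = k.
Decompose q/1: r(h(a, b), h(d, a)) = N.
Bind N := r(h(a, b), h(d, a)).
Applying the MGU to either side gives r(r(a, k), q(r(h(a, b), h(d, a)))).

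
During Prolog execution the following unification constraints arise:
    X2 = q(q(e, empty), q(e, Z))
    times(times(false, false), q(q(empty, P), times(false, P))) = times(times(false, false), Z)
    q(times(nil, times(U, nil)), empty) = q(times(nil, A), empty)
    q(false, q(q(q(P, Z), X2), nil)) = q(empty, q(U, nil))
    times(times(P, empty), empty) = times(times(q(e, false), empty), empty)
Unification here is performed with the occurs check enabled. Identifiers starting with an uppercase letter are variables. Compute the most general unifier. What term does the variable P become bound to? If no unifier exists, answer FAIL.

Bind X2 := q(q(e, empty), q(e, Z)); substituting into the one remaining equation that mentions X2 gives: q(false, q(q(q(P, Z), q(q(e, empty), q(e, Z))), nil)) = q(empty, q(U, nil)).
Decompose times/2: times(false, false) = times(false, false),  q(q(empty, P), times(false, P)) = Z.
Delete trivial equation times(false, false) = times(false, false).
Bind Z := q(q(empty, P), times(false, P)); substituting into the one remaining equation that mentions Z gives: q(false, q(q(q(P, q(q(empty, P), times(false, P))), q(q(e, empty), q(e, q(q(empty, P), times(false, P))))), nil)) = q(empty, q(U, nil)). Substituting into the earlier binding gives X2 := q(q(e, empty), q(e, q(q(empty, P), times(false, P)))).
Decompose q/2: times(nil, times(U, nil)) = times(nil, A),  empty = empty.
Decompose times/2: nil = nil,  times(U, nil) = A.
Delete trivial equation nil = nil.
Bind A := times(U, nil); no other remaining equation mentions A.
Delete trivial equation empty = empty.
Decompose q/2: false = empty,  q(q(q(P, q(q(empty, P), times(false, P))), q(q(e, empty), q(e, q(q(empty, P), times(false, P))))), nil) = q(U, nil).
Clash: constants false and empty differ; no unifier exists.

FAIL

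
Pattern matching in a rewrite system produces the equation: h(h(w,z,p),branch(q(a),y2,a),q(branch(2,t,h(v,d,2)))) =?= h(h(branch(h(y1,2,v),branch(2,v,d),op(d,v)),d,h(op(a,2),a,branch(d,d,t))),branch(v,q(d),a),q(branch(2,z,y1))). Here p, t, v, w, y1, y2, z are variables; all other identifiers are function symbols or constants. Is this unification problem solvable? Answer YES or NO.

YES

Decompose h/3: h(w,z,p) =?= h(branch(h(y1,2,v),branch(2,v,d),op(d,v)),d,h(op(a,2),a,branch(d,d,t))),  branch(q(a),y2,a) =?= branch(v,q(d),a),  q(branch(2,t,h(v,d,2))) =?= q(branch(2,z,y1)).
Decompose h/3: w =?= branch(h(y1,2,v),branch(2,v,d),op(d,v)),  z =?= d,  p =?= h(op(a,2),a,branch(d,d,t)).
Bind w := branch(h(y1,2,v),branch(2,v,d),op(d,v)); no other remaining equation mentions w.
Bind z := d; substituting into the one remaining equation that mentions z gives: q(branch(2,t,h(v,d,2))) =?= q(branch(2,d,y1)).
Bind p := h(op(a,2),a,branch(d,d,t)); no other remaining equation mentions p.
Decompose branch/3: q(a) =?= v,  y2 =?= q(d),  a =?= a.
Bind v := q(a); substituting into the one remaining equation that mentions v gives: q(branch(2,t,h(q(a),d,2))) =?= q(branch(2,d,y1)). Substituting into the earlier binding gives w := branch(h(y1,2,q(a)),branch(2,q(a),d),op(d,q(a))).
Bind y2 := q(d); no other remaining equation mentions y2.
Delete trivial equation a =?= a.
Decompose q/1: branch(2,t,h(q(a),d,2)) =?= branch(2,d,y1).
Decompose branch/3: 2 =?= 2,  t =?= d,  h(q(a),d,2) =?= y1.
Delete trivial equation 2 =?= 2.
Bind t := d; no other remaining equation mentions t. Substituting into the earlier binding gives p := h(op(a,2),a,branch(d,d,d)).
Bind y1 := h(q(a),d,2). Substituting into the earlier binding gives w := branch(h(h(q(a),d,2),2,q(a)),branch(2,q(a),d),op(d,q(a))).
No equations remain and no clash or occurs-check failure arose, so a unifier exists.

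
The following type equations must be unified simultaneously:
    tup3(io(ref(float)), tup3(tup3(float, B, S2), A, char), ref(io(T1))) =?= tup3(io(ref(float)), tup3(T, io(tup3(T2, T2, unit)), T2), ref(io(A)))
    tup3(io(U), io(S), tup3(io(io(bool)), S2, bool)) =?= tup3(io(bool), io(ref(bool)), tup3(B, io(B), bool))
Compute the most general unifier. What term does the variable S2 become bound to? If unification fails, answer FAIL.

Decompose tup3/3: io(ref(float)) =?= io(ref(float)),  tup3(tup3(float, B, S2), A, char) =?= tup3(T, io(tup3(T2, T2, unit)), T2),  ref(io(T1)) =?= ref(io(A)).
Delete trivial equation io(ref(float)) =?= io(ref(float)).
Decompose tup3/3: tup3(float, B, S2) =?= T,  A =?= io(tup3(T2, T2, unit)),  char =?= T2.
Bind T := tup3(float, B, S2); no other remaining equation mentions T.
Bind A := io(tup3(T2, T2, unit)); substituting into the one remaining equation that mentions A gives: ref(io(T1)) =?= ref(io(io(tup3(T2, T2, unit)))).
Bind T2 := char; substituting into the one remaining equation that mentions T2 gives: ref(io(T1)) =?= ref(io(io(tup3(char, char, unit)))). Substituting into the earlier binding gives A := io(tup3(char, char, unit)).
Decompose ref/1: io(T1) =?= io(io(tup3(char, char, unit))).
Decompose io/1: T1 =?= io(tup3(char, char, unit)).
Bind T1 := io(tup3(char, char, unit)); no other remaining equation mentions T1.
Decompose tup3/3: io(U) =?= io(bool),  io(S) =?= io(ref(bool)),  tup3(io(io(bool)), S2, bool) =?= tup3(B, io(B), bool).
Decompose io/1: U =?= bool.
Bind U := bool; no other remaining equation mentions U.
Decompose io/1: S =?= ref(bool).
Bind S := ref(bool); no other remaining equation mentions S.
Decompose tup3/3: io(io(bool)) =?= B,  S2 =?= io(B),  bool =?= bool.
Bind B := io(io(bool)); substituting into the one remaining equation that mentions B gives: S2 =?= io(io(io(bool))). Substituting into the earlier binding gives T := tup3(float, io(io(bool)), S2).
Bind S2 := io(io(io(bool))); no other remaining equation mentions S2. Substituting into the earlier binding gives T := tup3(float, io(io(bool)), io(io(io(bool)))).
Delete trivial equation bool =?= bool.
MGU = { T -> tup3(float, io(io(bool)), io(io(io(bool)))), A -> io(tup3(char, char, unit)), T2 -> char, T1 -> io(tup3(char, char, unit)), U -> bool, S -> ref(bool), B -> io(io(bool)), S2 -> io(io(io(bool))) }, so S2 -> io(io(io(bool))).

io(io(io(bool)))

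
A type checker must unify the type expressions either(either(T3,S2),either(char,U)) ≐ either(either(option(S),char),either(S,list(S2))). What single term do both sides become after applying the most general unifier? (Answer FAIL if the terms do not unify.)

either(either(option(char),char),either(char,list(char)))

Decompose either/2: either(T3,S2) ≐ either(option(S),char),  either(char,U) ≐ either(S,list(S2)).
Decompose either/2: T3 ≐ option(S),  S2 ≐ char.
Bind T3 := option(S); no other remaining equation mentions T3.
Bind S2 := char; substituting into the remaining equation gives: either(char,U) ≐ either(S,list(char)).
Decompose either/2: char ≐ S,  U ≐ list(char).
Bind S := char; no other remaining equation mentions S. Substituting into the earlier binding gives T3 := option(char).
Bind U := list(char).
Applying the MGU to either side gives either(either(option(char),char),either(char,list(char))).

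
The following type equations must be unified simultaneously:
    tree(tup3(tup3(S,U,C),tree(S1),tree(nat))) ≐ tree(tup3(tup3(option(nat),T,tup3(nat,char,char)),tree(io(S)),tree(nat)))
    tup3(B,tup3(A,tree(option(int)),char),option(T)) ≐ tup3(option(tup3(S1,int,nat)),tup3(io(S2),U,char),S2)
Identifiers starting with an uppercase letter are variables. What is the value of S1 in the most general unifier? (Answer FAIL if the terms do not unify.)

Decompose tree/1: tup3(tup3(S,U,C),tree(S1),tree(nat)) ≐ tup3(tup3(option(nat),T,tup3(nat,char,char)),tree(io(S)),tree(nat)).
Decompose tup3/3: tup3(S,U,C) ≐ tup3(option(nat),T,tup3(nat,char,char)),  tree(S1) ≐ tree(io(S)),  tree(nat) ≐ tree(nat).
Decompose tup3/3: S ≐ option(nat),  U ≐ T,  C ≐ tup3(nat,char,char).
Bind S := option(nat); substituting into the one remaining equation that mentions S gives: tree(S1) ≐ tree(io(option(nat))).
Bind U := T; substituting into the one remaining equation that mentions U gives: tup3(B,tup3(A,tree(option(int)),char),option(T)) ≐ tup3(option(tup3(S1,int,nat)),tup3(io(S2),T,char),S2).
Bind C := tup3(nat,char,char); no other remaining equation mentions C.
Decompose tree/1: S1 ≐ io(option(nat)).
Bind S1 := io(option(nat)); substituting into the one remaining equation that mentions S1 gives: tup3(B,tup3(A,tree(option(int)),char),option(T)) ≐ tup3(option(tup3(io(option(nat)),int,nat)),tup3(io(S2),T,char),S2).
Delete trivial equation tree(nat) ≐ tree(nat).
Decompose tup3/3: B ≐ option(tup3(io(option(nat)),int,nat)),  tup3(A,tree(option(int)),char) ≐ tup3(io(S2),T,char),  option(T) ≐ S2.
Bind B := option(tup3(io(option(nat)),int,nat)); no other remaining equation mentions B.
Decompose tup3/3: A ≐ io(S2),  tree(option(int)) ≐ T,  char ≐ char.
Bind A := io(S2); no other remaining equation mentions A.
Bind T := tree(option(int)); substituting into the one remaining equation that mentions T gives: option(tree(option(int))) ≐ S2. Substituting into the earlier binding gives U := tree(option(int)).
Delete trivial equation char ≐ char.
Bind S2 := option(tree(option(int))). Substituting into the earlier binding gives A := io(option(tree(option(int)))).
MGU = { S ↦ option(nat), U ↦ tree(option(int)), C ↦ tup3(nat,char,char), S1 ↦ io(option(nat)), B ↦ option(tup3(io(option(nat)),int,nat)), A ↦ io(option(tree(option(int)))), T ↦ tree(option(int)), S2 ↦ option(tree(option(int))) }, so S1 ↦ io(option(nat)).

io(option(nat))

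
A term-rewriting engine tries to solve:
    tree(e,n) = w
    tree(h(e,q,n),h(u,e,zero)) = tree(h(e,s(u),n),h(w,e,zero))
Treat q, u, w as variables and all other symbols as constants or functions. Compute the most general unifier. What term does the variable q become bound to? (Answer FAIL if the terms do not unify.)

s(tree(e,n))

Bind w := tree(e,n); substituting into the remaining equation gives: tree(h(e,q,n),h(u,e,zero)) = tree(h(e,s(u),n),h(tree(e,n),e,zero)).
Decompose tree/2: h(e,q,n) = h(e,s(u),n),  h(u,e,zero) = h(tree(e,n),e,zero).
Decompose h/3: e = e,  q = s(u),  n = n.
Delete trivial equation e = e.
Bind q := s(u); no other remaining equation mentions q.
Delete trivial equation n = n.
Decompose h/3: u = tree(e,n),  e = e,  zero = zero.
Bind u := tree(e,n); no other remaining equation mentions u. Substituting into the earlier binding gives q := s(tree(e,n)).
Delete trivial equation e = e.
Delete trivial equation zero = zero.
MGU = { w -> tree(e,n), q -> s(tree(e,n)), u -> tree(e,n) }, so q -> s(tree(e,n)).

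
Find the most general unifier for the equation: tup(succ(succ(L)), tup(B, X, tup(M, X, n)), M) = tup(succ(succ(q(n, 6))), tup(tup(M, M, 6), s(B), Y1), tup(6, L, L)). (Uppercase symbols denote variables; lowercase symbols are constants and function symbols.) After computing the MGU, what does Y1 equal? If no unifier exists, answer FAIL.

tup(tup(6, q(n, 6), q(n, 6)), s(tup(tup(6, q(n, 6), q(n, 6)), tup(6, q(n, 6), q(n, 6)), 6)), n)

Decompose tup/3: succ(succ(L)) = succ(succ(q(n, 6))),  tup(B, X, tup(M, X, n)) = tup(tup(M, M, 6), s(B), Y1),  M = tup(6, L, L).
Decompose succ/1: succ(L) = succ(q(n, 6)).
Decompose succ/1: L = q(n, 6).
Bind L := q(n, 6); substituting into the one remaining equation that mentions L gives: M = tup(6, q(n, 6), q(n, 6)).
Decompose tup/3: B = tup(M, M, 6),  X = s(B),  tup(M, X, n) = Y1.
Bind B := tup(M, M, 6); substituting into the one remaining equation that mentions B gives: X = s(tup(M, M, 6)).
Bind X := s(tup(M, M, 6)); substituting into the one remaining equation that mentions X gives: tup(M, s(tup(M, M, 6)), n) = Y1.
Bind Y1 := tup(M, s(tup(M, M, 6)), n); no other remaining equation mentions Y1.
Bind M := tup(6, q(n, 6), q(n, 6)). Substituting into the earlier bindings gives B := tup(tup(6, q(n, 6), q(n, 6)), tup(6, q(n, 6), q(n, 6)), 6), X := s(tup(tup(6, q(n, 6), q(n, 6)), tup(6, q(n, 6), q(n, 6)), 6)), Y1 := tup(tup(6, q(n, 6), q(n, 6)), s(tup(tup(6, q(n, 6), q(n, 6)), tup(6, q(n, 6), q(n, 6)), 6)), n).
MGU = { L ↦ q(n, 6), B ↦ tup(tup(6, q(n, 6), q(n, 6)), tup(6, q(n, 6), q(n, 6)), 6), X ↦ s(tup(tup(6, q(n, 6), q(n, 6)), tup(6, q(n, 6), q(n, 6)), 6)), Y1 ↦ tup(tup(6, q(n, 6), q(n, 6)), s(tup(tup(6, q(n, 6), q(n, 6)), tup(6, q(n, 6), q(n, 6)), 6)), n), M ↦ tup(6, q(n, 6), q(n, 6)) }, so Y1 ↦ tup(tup(6, q(n, 6), q(n, 6)), s(tup(tup(6, q(n, 6), q(n, 6)), tup(6, q(n, 6), q(n, 6)), 6)), n).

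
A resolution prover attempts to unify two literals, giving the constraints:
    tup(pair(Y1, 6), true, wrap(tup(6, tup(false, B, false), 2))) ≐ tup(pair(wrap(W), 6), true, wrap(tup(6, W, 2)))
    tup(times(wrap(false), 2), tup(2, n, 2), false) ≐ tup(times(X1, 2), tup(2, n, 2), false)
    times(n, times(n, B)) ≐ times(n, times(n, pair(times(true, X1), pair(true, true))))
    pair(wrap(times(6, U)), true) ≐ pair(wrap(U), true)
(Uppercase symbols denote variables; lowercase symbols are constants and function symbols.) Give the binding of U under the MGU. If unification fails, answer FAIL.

Decompose tup/3: pair(Y1, 6) ≐ pair(wrap(W), 6),  true ≐ true,  wrap(tup(6, tup(false, B, false), 2)) ≐ wrap(tup(6, W, 2)).
Decompose pair/2: Y1 ≐ wrap(W),  6 ≐ 6.
Bind Y1 := wrap(W); no other remaining equation mentions Y1.
Delete trivial equation 6 ≐ 6.
Delete trivial equation true ≐ true.
Decompose wrap/1: tup(6, tup(false, B, false), 2) ≐ tup(6, W, 2).
Decompose tup/3: 6 ≐ 6,  tup(false, B, false) ≐ W,  2 ≐ 2.
Delete trivial equation 6 ≐ 6.
Bind W := tup(false, B, false); no other remaining equation mentions W. Substituting into the earlier binding gives Y1 := wrap(tup(false, B, false)).
Delete trivial equation 2 ≐ 2.
Decompose tup/3: times(wrap(false), 2) ≐ times(X1, 2),  tup(2, n, 2) ≐ tup(2, n, 2),  false ≐ false.
Decompose times/2: wrap(false) ≐ X1,  2 ≐ 2.
Bind X1 := wrap(false); substituting into the one remaining equation that mentions X1 gives: times(n, times(n, B)) ≐ times(n, times(n, pair(times(true, wrap(false)), pair(true, true)))).
Delete trivial equation 2 ≐ 2.
Delete trivial equation tup(2, n, 2) ≐ tup(2, n, 2).
Delete trivial equation false ≐ false.
Decompose times/2: n ≐ n,  times(n, B) ≐ times(n, pair(times(true, wrap(false)), pair(true, true))).
Delete trivial equation n ≐ n.
Decompose times/2: n ≐ n,  B ≐ pair(times(true, wrap(false)), pair(true, true)).
Delete trivial equation n ≐ n.
Bind B := pair(times(true, wrap(false)), pair(true, true)); no other remaining equation mentions B. Substituting into the earlier bindings gives Y1 := wrap(tup(false, pair(times(true, wrap(false)), pair(true, true)), false)), W := tup(false, pair(times(true, wrap(false)), pair(true, true)), false).
Decompose pair/2: wrap(times(6, U)) ≐ wrap(U),  true ≐ true.
Decompose wrap/1: times(6, U) ≐ U.
Occurs check fails: U occurs in times(6, U); the equation U ≐ times(6, U) has no finite solution.

FAIL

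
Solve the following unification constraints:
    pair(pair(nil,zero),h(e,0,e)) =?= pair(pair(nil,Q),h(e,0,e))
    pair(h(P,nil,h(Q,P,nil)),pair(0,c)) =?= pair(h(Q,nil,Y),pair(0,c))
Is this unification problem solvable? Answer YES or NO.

YES

Decompose pair/2: pair(nil,zero) =?= pair(nil,Q),  h(e,0,e) =?= h(e,0,e).
Decompose pair/2: nil =?= nil,  zero =?= Q.
Delete trivial equation nil =?= nil.
Bind Q := zero; substituting into the one remaining equation that mentions Q gives: pair(h(P,nil,h(zero,P,nil)),pair(0,c)) =?= pair(h(zero,nil,Y),pair(0,c)).
Delete trivial equation h(e,0,e) =?= h(e,0,e).
Decompose pair/2: h(P,nil,h(zero,P,nil)) =?= h(zero,nil,Y),  pair(0,c) =?= pair(0,c).
Decompose h/3: P =?= zero,  nil =?= nil,  h(zero,P,nil) =?= Y.
Bind P := zero; substituting into the one remaining equation that mentions P gives: h(zero,zero,nil) =?= Y.
Delete trivial equation nil =?= nil.
Bind Y := h(zero,zero,nil); no other remaining equation mentions Y.
Delete trivial equation pair(0,c) =?= pair(0,c).
No equations remain and no clash or occurs-check failure arose, so a unifier exists.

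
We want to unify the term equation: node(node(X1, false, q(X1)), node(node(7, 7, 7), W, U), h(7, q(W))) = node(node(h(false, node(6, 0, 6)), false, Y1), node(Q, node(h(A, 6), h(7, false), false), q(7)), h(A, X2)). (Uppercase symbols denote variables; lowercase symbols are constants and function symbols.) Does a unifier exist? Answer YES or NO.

Decompose node/3: node(X1, false, q(X1)) = node(h(false, node(6, 0, 6)), false, Y1),  node(node(7, 7, 7), W, U) = node(Q, node(h(A, 6), h(7, false), false), q(7)),  h(7, q(W)) = h(A, X2).
Decompose node/3: X1 = h(false, node(6, 0, 6)),  false = false,  q(X1) = Y1.
Bind X1 := h(false, node(6, 0, 6)); substituting into the one remaining equation that mentions X1 gives: q(h(false, node(6, 0, 6))) = Y1.
Delete trivial equation false = false.
Bind Y1 := q(h(false, node(6, 0, 6))); no other remaining equation mentions Y1.
Decompose node/3: node(7, 7, 7) = Q,  W = node(h(A, 6), h(7, false), false),  U = q(7).
Bind Q := node(7, 7, 7); no other remaining equation mentions Q.
Bind W := node(h(A, 6), h(7, false), false); substituting into the one remaining equation that mentions W gives: h(7, q(node(h(A, 6), h(7, false), false))) = h(A, X2).
Bind U := q(7); no other remaining equation mentions U.
Decompose h/2: 7 = A,  q(node(h(A, 6), h(7, false), false)) = X2.
Bind A := 7; substituting into the remaining equation gives: q(node(h(7, 6), h(7, false), false)) = X2. Substituting into the earlier binding gives W := node(h(7, 6), h(7, false), false).
Bind X2 := q(node(h(7, 6), h(7, false), false)).
No equations remain and no clash or occurs-check failure arose, so a unifier exists.

YES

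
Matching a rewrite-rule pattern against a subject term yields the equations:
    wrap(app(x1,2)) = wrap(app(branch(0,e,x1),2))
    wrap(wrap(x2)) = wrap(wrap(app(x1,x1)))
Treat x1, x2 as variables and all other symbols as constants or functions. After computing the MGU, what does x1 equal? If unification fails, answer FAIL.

FAIL

Decompose wrap/1: app(x1,2) = app(branch(0,e,x1),2).
Decompose app/2: x1 = branch(0,e,x1),  2 = 2.
Occurs check fails: x1 occurs in branch(0,e,x1); the equation x1 = branch(0,e,x1) has no finite solution.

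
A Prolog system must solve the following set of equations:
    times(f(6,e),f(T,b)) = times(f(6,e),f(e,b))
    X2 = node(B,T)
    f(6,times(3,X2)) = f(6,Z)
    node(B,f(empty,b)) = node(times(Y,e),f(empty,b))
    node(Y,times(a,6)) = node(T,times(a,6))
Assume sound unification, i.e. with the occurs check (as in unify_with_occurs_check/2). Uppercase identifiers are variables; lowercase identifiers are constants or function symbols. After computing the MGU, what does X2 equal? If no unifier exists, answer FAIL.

node(times(e,e),e)

Decompose times/2: f(6,e) = f(6,e),  f(T,b) = f(e,b).
Delete trivial equation f(6,e) = f(6,e).
Decompose f/2: T = e,  b = b.
Bind T := e; substituting into the 2 remaining equations that mention T gives: X2 = node(B,e),  node(Y,times(a,6)) = node(e,times(a,6)).
Delete trivial equation b = b.
Bind X2 := node(B,e); substituting into the one remaining equation that mentions X2 gives: f(6,times(3,node(B,e))) = f(6,Z).
Decompose f/2: 6 = 6,  times(3,node(B,e)) = Z.
Delete trivial equation 6 = 6.
Bind Z := times(3,node(B,e)); no other remaining equation mentions Z.
Decompose node/2: B = times(Y,e),  f(empty,b) = f(empty,b).
Bind B := times(Y,e); no other remaining equation mentions B. Substituting into the earlier bindings gives X2 := node(times(Y,e),e), Z := times(3,node(times(Y,e),e)).
Delete trivial equation f(empty,b) = f(empty,b).
Decompose node/2: Y = e,  times(a,6) = times(a,6).
Bind Y := e; no other remaining equation mentions Y. Substituting into the earlier bindings gives X2 := node(times(e,e),e), Z := times(3,node(times(e,e),e)), B := times(e,e).
Delete trivial equation times(a,6) = times(a,6).
MGU = { T = e, X2 = node(times(e,e),e), Z = times(3,node(times(e,e),e)), B = times(e,e), Y = e }, so X2 = node(times(e,e),e).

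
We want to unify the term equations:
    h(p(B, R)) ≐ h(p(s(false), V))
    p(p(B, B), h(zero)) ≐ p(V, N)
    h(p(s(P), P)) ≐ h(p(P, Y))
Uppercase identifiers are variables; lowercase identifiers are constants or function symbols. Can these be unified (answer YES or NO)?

NO

Decompose h/1: p(B, R) ≐ p(s(false), V).
Decompose p/2: B ≐ s(false),  R ≐ V.
Bind B := s(false); substituting into the one remaining equation that mentions B gives: p(p(s(false), s(false)), h(zero)) ≐ p(V, N).
Bind R := V; no other remaining equation mentions R.
Decompose p/2: p(s(false), s(false)) ≐ V,  h(zero) ≐ N.
Bind V := p(s(false), s(false)); no other remaining equation mentions V. Substituting into the earlier binding gives R := p(s(false), s(false)).
Bind N := h(zero); no other remaining equation mentions N.
Decompose h/1: p(s(P), P) ≐ p(P, Y).
Decompose p/2: s(P) ≐ P,  P ≐ Y.
Occurs check fails: P occurs in s(P); the equation P ≐ s(P) has no finite solution.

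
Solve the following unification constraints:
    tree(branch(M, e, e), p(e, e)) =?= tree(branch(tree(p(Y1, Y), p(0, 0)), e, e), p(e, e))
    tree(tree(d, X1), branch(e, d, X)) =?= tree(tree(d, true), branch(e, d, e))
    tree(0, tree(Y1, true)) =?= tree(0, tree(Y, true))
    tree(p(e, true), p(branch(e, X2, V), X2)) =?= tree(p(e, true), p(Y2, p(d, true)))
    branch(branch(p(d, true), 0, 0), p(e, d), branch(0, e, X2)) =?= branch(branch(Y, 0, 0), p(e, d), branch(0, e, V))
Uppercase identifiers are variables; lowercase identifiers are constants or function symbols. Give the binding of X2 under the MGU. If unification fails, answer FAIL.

Decompose tree/2: branch(M, e, e) =?= branch(tree(p(Y1, Y), p(0, 0)), e, e),  p(e, e) =?= p(e, e).
Decompose branch/3: M =?= tree(p(Y1, Y), p(0, 0)),  e =?= e,  e =?= e.
Bind M := tree(p(Y1, Y), p(0, 0)); no other remaining equation mentions M.
Delete trivial equation e =?= e.
Delete trivial equation e =?= e.
Delete trivial equation p(e, e) =?= p(e, e).
Decompose tree/2: tree(d, X1) =?= tree(d, true),  branch(e, d, X) =?= branch(e, d, e).
Decompose tree/2: d =?= d,  X1 =?= true.
Delete trivial equation d =?= d.
Bind X1 := true; no other remaining equation mentions X1.
Decompose branch/3: e =?= e,  d =?= d,  X =?= e.
Delete trivial equation e =?= e.
Delete trivial equation d =?= d.
Bind X := e; no other remaining equation mentions X.
Decompose tree/2: 0 =?= 0,  tree(Y1, true) =?= tree(Y, true).
Delete trivial equation 0 =?= 0.
Decompose tree/2: Y1 =?= Y,  true =?= true.
Bind Y1 := Y; no other remaining equation mentions Y1. Substituting into the earlier binding gives M := tree(p(Y, Y), p(0, 0)).
Delete trivial equation true =?= true.
Decompose tree/2: p(e, true) =?= p(e, true),  p(branch(e, X2, V), X2) =?= p(Y2, p(d, true)).
Delete trivial equation p(e, true) =?= p(e, true).
Decompose p/2: branch(e, X2, V) =?= Y2,  X2 =?= p(d, true).
Bind Y2 := branch(e, X2, V); no other remaining equation mentions Y2.
Bind X2 := p(d, true); substituting into the remaining equation gives: branch(branch(p(d, true), 0, 0), p(e, d), branch(0, e, p(d, true))) =?= branch(branch(Y, 0, 0), p(e, d), branch(0, e, V)). Substituting into the earlier binding gives Y2 := branch(e, p(d, true), V).
Decompose branch/3: branch(p(d, true), 0, 0) =?= branch(Y, 0, 0),  p(e, d) =?= p(e, d),  branch(0, e, p(d, true)) =?= branch(0, e, V).
Decompose branch/3: p(d, true) =?= Y,  0 =?= 0,  0 =?= 0.
Bind Y := p(d, true); no other remaining equation mentions Y. Substituting into the earlier bindings gives M := tree(p(p(d, true), p(d, true)), p(0, 0)), Y1 := p(d, true).
Delete trivial equation 0 =?= 0.
Delete trivial equation 0 =?= 0.
Delete trivial equation p(e, d) =?= p(e, d).
Decompose branch/3: 0 =?= 0,  e =?= e,  p(d, true) =?= V.
Delete trivial equation 0 =?= 0.
Delete trivial equation e =?= e.
Bind V := p(d, true). Substituting into the earlier binding gives Y2 := branch(e, p(d, true), p(d, true)).
MGU = { M := tree(p(p(d, true), p(d, true)), p(0, 0)), X1 := true, X := e, Y1 := p(d, true), Y2 := branch(e, p(d, true), p(d, true)), X2 := p(d, true), Y := p(d, true), V := p(d, true) }, so X2 := p(d, true).

p(d, true)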